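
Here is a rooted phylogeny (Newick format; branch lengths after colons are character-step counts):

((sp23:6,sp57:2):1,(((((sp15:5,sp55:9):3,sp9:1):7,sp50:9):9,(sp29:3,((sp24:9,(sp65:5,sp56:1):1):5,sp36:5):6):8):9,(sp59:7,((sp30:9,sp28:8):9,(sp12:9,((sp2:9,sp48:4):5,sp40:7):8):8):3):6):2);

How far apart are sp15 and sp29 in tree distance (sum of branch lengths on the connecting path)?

35

The path runs sp15 → … → MRCA → … → sp29; the MRCA is the node subtending ((((sp15,sp55),sp9),sp50),(sp29,((sp24,(sp65,sp56)),sp36))).
Branch lengths along that path: 5 + 3 + 7 + 9 + 8 + 3 = 35.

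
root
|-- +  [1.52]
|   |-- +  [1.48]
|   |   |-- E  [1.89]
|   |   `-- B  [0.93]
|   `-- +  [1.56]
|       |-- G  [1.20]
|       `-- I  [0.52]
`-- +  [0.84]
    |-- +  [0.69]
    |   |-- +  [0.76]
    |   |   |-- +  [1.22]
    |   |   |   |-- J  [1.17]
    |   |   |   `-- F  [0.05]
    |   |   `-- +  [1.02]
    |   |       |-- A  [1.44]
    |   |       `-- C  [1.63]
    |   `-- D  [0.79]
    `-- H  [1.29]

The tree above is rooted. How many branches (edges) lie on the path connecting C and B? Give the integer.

The MRCA of C and B is the root of the tree.
From C up to that node: 5 branches. From B up to the same node: 3 branches. Total: 5 + 3 = 8.

8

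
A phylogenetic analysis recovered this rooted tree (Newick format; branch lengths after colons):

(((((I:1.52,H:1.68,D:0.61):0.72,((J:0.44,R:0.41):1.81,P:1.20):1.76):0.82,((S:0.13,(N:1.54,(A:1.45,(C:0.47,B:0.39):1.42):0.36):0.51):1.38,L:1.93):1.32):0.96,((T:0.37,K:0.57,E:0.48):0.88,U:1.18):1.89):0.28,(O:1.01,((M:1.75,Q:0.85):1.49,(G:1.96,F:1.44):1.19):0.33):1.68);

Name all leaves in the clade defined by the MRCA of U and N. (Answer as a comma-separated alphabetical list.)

A, B, C, D, E, H, I, J, K, L, N, P, R, S, T, U

Tracing U: it sits inside ((T,K,E),U).
Tracing N: it sits inside (N,(A,(C,B))).
The smallest clade enclosing both is ((((I,H,D),((J,R),P)),((S,(N,(A,(C,B)))),L)),((T,K,E),U)); the answer is its 16 terminal taxa in alphabetical order.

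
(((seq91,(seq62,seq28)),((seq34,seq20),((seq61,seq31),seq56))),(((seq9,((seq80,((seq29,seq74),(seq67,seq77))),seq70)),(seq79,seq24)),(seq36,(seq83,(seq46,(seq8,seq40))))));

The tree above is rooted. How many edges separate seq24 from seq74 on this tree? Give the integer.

8

The MRCA of seq24 and seq74 is the node subtending ((seq9,((seq80,((seq29,seq74),(seq67,seq77))),seq70)),(seq79,seq24)).
From seq24 up to that node: 2 branches. From seq74 up to the same node: 6 branches. Total: 2 + 6 = 8.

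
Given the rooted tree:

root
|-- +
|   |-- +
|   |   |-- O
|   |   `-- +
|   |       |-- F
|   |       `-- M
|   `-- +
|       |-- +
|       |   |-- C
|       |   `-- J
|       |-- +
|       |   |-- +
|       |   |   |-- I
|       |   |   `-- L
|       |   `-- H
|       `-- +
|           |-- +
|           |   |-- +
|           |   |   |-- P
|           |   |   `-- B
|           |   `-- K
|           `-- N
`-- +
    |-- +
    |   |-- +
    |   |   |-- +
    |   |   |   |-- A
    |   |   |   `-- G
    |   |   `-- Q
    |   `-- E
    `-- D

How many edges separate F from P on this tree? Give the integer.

8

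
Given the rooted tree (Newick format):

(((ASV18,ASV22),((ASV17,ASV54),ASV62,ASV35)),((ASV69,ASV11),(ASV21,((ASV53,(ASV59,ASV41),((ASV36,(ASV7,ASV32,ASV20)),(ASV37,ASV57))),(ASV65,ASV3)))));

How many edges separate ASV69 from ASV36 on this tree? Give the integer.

8

The MRCA of ASV69 and ASV36 is the node subtending ((ASV69,ASV11),(ASV21,((ASV53,(ASV59,ASV41),((ASV36,(ASV7,ASV32,ASV20)),(ASV37,ASV57))),(ASV65,ASV3)))).
From ASV69 up to that node: 2 branches. From ASV36 up to the same node: 6 branches. Total: 2 + 6 = 8.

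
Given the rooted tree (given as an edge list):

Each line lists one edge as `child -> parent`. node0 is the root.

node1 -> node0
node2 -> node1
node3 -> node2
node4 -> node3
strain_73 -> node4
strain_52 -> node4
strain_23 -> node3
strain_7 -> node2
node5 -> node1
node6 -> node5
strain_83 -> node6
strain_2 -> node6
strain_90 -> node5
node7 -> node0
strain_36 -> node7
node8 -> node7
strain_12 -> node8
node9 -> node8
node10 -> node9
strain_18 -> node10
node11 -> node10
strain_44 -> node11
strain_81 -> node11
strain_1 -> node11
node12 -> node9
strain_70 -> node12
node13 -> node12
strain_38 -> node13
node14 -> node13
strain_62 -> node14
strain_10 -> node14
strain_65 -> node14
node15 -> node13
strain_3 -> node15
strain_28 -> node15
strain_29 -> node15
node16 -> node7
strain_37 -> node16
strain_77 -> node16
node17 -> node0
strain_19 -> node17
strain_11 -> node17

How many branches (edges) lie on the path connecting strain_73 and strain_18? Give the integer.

The MRCA of strain_73 and strain_18 is the root of the tree.
From strain_73 up to that node: 5 branches. From strain_18 up to the same node: 5 branches. Total: 5 + 5 = 10.

10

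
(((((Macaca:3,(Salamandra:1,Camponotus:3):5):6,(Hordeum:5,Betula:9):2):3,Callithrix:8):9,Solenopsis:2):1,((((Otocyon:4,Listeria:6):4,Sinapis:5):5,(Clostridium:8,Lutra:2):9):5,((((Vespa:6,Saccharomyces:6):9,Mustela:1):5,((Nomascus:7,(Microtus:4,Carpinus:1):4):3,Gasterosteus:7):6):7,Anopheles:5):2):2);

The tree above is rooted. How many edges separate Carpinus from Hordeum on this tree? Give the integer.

The MRCA of Carpinus and Hordeum is the root of the tree.
From Carpinus up to that node: 7 branches. From Hordeum up to the same node: 5 branches. Total: 7 + 5 = 12.

12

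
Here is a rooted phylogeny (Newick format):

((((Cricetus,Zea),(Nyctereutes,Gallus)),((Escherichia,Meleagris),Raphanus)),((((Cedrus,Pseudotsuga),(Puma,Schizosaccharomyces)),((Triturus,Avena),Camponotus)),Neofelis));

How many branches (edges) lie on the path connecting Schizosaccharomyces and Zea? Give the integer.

9

The MRCA of Schizosaccharomyces and Zea is the root of the tree.
From Schizosaccharomyces up to that node: 5 branches. From Zea up to the same node: 4 branches. Total: 5 + 4 = 9.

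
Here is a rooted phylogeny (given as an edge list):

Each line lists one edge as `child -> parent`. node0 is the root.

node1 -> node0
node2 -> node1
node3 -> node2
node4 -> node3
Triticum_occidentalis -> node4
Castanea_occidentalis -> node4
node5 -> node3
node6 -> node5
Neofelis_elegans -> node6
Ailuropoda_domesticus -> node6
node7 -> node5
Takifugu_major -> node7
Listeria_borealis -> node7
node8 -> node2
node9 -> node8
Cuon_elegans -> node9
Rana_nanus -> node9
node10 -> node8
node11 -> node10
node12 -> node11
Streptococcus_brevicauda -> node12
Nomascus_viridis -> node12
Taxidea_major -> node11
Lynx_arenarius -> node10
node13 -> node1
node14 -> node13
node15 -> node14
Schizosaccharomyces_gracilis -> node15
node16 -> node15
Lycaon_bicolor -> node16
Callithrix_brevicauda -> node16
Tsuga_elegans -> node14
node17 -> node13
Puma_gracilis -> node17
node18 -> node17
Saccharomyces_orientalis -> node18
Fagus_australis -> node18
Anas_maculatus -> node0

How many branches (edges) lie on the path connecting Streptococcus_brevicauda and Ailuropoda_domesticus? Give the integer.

9

The MRCA of Streptococcus_brevicauda and Ailuropoda_domesticus is the node subtending (((Triticum_occidentalis,Castanea_occidentalis),((Neofelis_elegans,Ailuropoda_domesticus),(Takifugu_major,Listeria_borealis))),((Cuon_elegans,Rana_nanus),(((Streptococcus_brevicauda,Nomascus_viridis),Taxidea_major),Lynx_arenarius))).
From Streptococcus_brevicauda up to that node: 5 branches. From Ailuropoda_domesticus up to the same node: 4 branches. Total: 5 + 4 = 9.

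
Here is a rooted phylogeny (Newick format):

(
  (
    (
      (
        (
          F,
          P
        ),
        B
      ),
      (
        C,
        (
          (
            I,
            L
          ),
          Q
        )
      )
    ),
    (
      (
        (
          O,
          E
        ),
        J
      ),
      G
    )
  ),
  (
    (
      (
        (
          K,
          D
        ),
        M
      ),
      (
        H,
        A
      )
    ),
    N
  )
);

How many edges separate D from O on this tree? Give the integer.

The MRCA of D and O is the root of the tree.
From D up to that node: 5 branches. From O up to the same node: 5 branches. Total: 5 + 5 = 10.

10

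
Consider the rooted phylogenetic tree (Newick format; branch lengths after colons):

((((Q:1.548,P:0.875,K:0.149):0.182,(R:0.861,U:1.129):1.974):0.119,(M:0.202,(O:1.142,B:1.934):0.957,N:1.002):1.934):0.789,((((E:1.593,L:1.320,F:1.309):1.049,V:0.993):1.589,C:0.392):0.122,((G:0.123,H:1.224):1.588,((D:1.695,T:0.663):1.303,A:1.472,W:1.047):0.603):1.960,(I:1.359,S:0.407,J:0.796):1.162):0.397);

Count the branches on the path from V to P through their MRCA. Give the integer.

The MRCA of V and P is the root of the tree.
From V up to that node: 4 branches. From P up to the same node: 4 branches. Total: 4 + 4 = 8.

8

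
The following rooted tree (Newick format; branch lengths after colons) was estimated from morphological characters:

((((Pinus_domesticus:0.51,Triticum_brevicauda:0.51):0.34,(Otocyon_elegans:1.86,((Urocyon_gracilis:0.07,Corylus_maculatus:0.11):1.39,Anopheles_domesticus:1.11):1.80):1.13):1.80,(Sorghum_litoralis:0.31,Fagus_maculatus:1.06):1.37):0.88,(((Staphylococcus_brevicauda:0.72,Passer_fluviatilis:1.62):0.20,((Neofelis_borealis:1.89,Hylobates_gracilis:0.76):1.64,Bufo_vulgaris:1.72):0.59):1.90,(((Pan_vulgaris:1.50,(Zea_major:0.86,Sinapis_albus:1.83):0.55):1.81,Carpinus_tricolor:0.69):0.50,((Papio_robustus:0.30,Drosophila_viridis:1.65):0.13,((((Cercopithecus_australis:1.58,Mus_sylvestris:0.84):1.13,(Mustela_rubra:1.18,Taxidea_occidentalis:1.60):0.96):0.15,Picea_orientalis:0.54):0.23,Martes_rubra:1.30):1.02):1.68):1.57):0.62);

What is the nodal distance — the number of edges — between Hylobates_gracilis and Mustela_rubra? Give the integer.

11

The MRCA of Hylobates_gracilis and Mustela_rubra is the node subtending (((Staphylococcus_brevicauda,Passer_fluviatilis),((Neofelis_borealis,Hylobates_gracilis),Bufo_vulgaris)),(((Pan_vulgaris,(Zea_major,Sinapis_albus)),Carpinus_tricolor),((Papio_robustus,Drosophila_viridis),((((Cercopithecus_australis,Mus_sylvestris),(Mustela_rubra,Taxidea_occidentalis)),Picea_orientalis),Martes_rubra)))).
From Hylobates_gracilis up to that node: 4 branches. From Mustela_rubra up to the same node: 7 branches. Total: 4 + 7 = 11.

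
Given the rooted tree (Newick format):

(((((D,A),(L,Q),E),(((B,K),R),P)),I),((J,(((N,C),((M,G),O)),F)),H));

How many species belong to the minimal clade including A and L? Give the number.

The MRCA of A and L is the node subtending ((D,A),(L,Q),E).
That clade contains 5 terminal taxa: A, D, E, L, Q.

5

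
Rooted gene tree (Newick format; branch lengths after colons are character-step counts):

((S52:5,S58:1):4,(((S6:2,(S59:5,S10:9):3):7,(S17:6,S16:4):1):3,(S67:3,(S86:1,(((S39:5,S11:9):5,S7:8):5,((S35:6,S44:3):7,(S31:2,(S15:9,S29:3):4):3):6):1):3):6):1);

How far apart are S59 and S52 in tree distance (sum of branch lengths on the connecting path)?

The path runs S59 → … → MRCA → … → S52; the MRCA is the root of the tree.
Branch lengths along that path: 5 + 3 + 7 + 3 + 1 + 4 + 5 = 28.

28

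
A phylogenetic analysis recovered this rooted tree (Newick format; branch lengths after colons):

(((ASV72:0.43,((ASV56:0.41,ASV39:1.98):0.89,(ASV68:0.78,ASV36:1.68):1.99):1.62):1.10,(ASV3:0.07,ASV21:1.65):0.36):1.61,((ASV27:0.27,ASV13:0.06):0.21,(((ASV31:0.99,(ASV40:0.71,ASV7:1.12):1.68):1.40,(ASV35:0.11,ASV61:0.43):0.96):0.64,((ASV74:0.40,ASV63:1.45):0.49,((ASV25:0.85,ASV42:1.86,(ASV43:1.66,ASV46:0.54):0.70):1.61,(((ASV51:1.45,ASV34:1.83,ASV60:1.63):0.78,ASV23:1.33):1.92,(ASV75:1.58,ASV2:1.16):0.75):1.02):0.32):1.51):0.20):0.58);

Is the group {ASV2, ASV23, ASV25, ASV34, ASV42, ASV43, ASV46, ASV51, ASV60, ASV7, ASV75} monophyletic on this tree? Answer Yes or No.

No

The MRCA of the listed taxa subtends (((ASV31,(ASV40,ASV7)),(ASV35,ASV61)),((ASV74,ASV63),((ASV25,ASV42,(ASV43,ASV46)),(((ASV51,ASV34,ASV60),ASV23),(ASV75,ASV2))))).
That clade also contains ASV31, ASV35, ASV40, ASV61, ASV63, ASV74, which are not in the proposed group, so the group is not monophyletic.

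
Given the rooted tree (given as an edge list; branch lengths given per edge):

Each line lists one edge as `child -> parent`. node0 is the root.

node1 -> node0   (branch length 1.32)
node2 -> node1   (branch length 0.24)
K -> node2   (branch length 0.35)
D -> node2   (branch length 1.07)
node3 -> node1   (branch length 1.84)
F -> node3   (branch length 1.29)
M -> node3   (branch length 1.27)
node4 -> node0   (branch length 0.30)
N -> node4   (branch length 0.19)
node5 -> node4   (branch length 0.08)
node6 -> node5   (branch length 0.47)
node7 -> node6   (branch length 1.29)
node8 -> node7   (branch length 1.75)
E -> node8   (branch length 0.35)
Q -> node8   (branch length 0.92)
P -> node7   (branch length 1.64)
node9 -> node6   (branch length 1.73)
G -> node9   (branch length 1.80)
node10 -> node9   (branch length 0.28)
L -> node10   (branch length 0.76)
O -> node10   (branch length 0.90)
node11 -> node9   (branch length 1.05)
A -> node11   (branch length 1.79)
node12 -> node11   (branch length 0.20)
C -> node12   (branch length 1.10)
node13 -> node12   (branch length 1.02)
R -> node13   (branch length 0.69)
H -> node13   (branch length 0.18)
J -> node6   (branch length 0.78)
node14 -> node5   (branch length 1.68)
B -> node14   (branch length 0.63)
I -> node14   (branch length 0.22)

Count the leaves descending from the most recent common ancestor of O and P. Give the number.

11

The MRCA of O and P is the node subtending (((E,Q),P),(G,(L,O),(A,(C,(R,H)))),J).
That clade contains 11 terminal taxa: A, C, E, G, H, J, L, O, P, Q, R.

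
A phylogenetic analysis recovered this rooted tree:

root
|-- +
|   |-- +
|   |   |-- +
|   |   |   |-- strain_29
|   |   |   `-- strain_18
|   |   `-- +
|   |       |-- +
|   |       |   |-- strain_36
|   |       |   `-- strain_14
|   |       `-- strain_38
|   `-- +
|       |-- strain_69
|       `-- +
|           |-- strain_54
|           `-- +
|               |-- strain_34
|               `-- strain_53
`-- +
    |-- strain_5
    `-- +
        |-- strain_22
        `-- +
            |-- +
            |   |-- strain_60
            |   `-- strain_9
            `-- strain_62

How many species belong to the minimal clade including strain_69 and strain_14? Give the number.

9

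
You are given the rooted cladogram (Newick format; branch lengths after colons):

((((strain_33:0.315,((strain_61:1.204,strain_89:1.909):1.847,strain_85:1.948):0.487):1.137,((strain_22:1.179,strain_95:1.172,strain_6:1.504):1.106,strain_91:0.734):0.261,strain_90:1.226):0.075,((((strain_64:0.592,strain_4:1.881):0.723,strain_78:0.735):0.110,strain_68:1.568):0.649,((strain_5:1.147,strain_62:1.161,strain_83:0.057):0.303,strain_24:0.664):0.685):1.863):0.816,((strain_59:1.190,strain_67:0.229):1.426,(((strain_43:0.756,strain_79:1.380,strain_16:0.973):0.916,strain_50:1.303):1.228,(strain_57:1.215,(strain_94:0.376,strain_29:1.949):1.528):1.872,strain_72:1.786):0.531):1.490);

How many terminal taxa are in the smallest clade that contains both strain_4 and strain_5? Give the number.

8

The MRCA of strain_4 and strain_5 is the node subtending ((((strain_64,strain_4),strain_78),strain_68),((strain_5,strain_62,strain_83),strain_24)).
That clade contains 8 terminal taxa: strain_24, strain_4, strain_5, strain_62, strain_64, strain_68, strain_78, strain_83.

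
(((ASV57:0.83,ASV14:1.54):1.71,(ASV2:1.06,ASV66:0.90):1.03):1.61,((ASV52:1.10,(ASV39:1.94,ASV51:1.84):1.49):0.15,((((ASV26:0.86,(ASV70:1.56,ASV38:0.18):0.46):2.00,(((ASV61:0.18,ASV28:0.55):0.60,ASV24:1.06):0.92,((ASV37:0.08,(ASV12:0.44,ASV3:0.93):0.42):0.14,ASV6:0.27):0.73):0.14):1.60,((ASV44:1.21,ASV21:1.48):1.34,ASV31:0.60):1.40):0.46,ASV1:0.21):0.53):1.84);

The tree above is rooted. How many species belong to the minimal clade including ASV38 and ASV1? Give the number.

14

The MRCA of ASV38 and ASV1 is the node subtending ((((ASV26,(ASV70,ASV38)),(((ASV61,ASV28),ASV24),((ASV37,(ASV12,ASV3)),ASV6))),((ASV44,ASV21),ASV31)),ASV1).
That clade contains 14 terminal taxa: ASV1, ASV12, ASV21, ASV24, ASV26, ASV28, ASV3, ASV31, ASV37, ASV38, ASV44, ASV6, ASV61, ASV70.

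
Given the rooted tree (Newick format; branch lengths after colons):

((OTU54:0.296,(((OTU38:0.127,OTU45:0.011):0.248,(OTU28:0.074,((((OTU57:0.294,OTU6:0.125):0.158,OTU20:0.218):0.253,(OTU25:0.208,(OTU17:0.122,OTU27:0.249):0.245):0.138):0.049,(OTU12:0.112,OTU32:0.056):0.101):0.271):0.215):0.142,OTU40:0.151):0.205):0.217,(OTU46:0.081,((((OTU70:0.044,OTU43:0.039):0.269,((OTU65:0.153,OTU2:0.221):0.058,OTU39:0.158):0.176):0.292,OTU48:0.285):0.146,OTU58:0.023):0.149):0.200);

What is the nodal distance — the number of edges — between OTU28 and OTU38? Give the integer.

The MRCA of OTU28 and OTU38 is the node subtending ((OTU38,OTU45),(OTU28,((((OTU57,OTU6),OTU20),(OTU25,(OTU17,OTU27))),(OTU12,OTU32)))).
From OTU28 up to that node: 2 branches. From OTU38 up to the same node: 2 branches. Total: 2 + 2 = 4.

4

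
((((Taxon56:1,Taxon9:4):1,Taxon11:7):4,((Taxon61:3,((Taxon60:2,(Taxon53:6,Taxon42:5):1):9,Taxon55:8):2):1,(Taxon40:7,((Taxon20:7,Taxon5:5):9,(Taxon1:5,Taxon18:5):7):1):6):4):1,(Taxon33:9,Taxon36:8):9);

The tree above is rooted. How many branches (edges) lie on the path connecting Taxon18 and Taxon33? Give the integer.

The MRCA of Taxon18 and Taxon33 is the root of the tree.
From Taxon18 up to that node: 6 branches. From Taxon33 up to the same node: 2 branches. Total: 6 + 2 = 8.

8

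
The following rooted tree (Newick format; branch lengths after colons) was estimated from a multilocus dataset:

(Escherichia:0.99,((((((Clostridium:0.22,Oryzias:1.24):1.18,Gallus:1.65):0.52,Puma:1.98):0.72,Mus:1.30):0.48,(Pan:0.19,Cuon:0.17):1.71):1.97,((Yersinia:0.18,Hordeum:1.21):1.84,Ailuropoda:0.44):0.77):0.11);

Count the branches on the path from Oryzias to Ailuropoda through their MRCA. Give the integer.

8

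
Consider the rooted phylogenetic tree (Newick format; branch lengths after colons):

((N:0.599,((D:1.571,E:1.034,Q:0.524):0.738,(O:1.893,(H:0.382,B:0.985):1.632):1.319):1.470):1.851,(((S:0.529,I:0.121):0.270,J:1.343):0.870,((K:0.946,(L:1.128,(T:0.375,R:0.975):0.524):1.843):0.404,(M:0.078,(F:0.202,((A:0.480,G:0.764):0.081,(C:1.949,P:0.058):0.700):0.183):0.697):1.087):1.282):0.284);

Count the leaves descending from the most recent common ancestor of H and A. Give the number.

20

The MRCA of H and A is the root, so the clade is the entire tree.
That clade contains 20 terminal taxa: A, B, C, D, E, F, G, H, I, J, K, L, M, N, O, P, Q, R, S, T.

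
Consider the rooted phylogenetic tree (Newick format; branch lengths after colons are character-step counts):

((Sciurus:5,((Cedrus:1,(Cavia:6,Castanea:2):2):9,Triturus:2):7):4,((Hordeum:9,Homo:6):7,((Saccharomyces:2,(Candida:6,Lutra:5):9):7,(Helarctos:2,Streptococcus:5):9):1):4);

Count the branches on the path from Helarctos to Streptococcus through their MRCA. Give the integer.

The MRCA of Helarctos and Streptococcus is the node subtending (Helarctos,Streptococcus).
From Helarctos up to that node: 1 branch. From Streptococcus up to the same node: 1 branch. Total: 1 + 1 = 2.

2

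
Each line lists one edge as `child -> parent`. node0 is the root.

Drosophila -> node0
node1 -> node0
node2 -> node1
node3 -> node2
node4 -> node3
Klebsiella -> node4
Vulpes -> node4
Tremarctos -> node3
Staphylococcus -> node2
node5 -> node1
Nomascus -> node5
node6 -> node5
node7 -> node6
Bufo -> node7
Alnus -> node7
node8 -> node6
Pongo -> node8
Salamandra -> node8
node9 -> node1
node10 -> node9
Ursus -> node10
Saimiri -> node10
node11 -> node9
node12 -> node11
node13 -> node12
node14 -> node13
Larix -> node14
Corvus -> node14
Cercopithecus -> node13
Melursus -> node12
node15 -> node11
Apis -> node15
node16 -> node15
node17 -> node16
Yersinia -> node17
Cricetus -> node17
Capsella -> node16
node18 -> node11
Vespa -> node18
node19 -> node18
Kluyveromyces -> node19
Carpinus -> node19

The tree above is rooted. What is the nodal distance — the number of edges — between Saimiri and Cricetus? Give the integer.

7

The MRCA of Saimiri and Cricetus is the node subtending ((Ursus,Saimiri),((((Larix,Corvus),Cercopithecus),Melursus),(Apis,((Yersinia,Cricetus),Capsella)),(Vespa,(Kluyveromyces,Carpinus)))).
From Saimiri up to that node: 2 branches. From Cricetus up to the same node: 5 branches. Total: 2 + 5 = 7.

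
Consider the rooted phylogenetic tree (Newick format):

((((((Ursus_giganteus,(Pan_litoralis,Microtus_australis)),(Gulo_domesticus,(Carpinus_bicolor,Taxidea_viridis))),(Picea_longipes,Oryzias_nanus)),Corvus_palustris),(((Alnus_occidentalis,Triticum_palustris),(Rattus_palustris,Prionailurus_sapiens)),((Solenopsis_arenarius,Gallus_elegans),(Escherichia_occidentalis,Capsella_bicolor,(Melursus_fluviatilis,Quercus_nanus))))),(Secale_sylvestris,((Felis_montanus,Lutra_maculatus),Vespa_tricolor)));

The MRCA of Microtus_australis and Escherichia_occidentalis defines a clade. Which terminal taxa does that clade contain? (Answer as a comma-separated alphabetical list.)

Tracing Microtus_australis: it sits inside (Pan_litoralis,Microtus_australis).
Tracing Escherichia_occidentalis: it sits inside (Escherichia_occidentalis,Capsella_bicolor,(Melursus_fluviatilis,Quercus_nanus)).
The smallest clade enclosing both is (((((Ursus_giganteus,(Pan_litoralis,Microtus_australis)),(Gulo_domesticus,(Carpinus_bicolor,Taxidea_viridis))),(Picea_longipes,Oryzias_nanus)),Corvus_palustris),(((Alnus_occidentalis,Triticum_palustris),(Rattus_palustris,Prionailurus_sapiens)),((Solenopsis_arenarius,Gallus_elegans),(Escherichia_occidentalis,Capsella_bicolor,(Melursus_fluviatilis,Quercus_nanus))))); the answer is its 19 terminal taxa in alphabetical order.

Alnus_occidentalis, Capsella_bicolor, Carpinus_bicolor, Corvus_palustris, Escherichia_occidentalis, Gallus_elegans, Gulo_domesticus, Melursus_fluviatilis, Microtus_australis, Oryzias_nanus, Pan_litoralis, Picea_longipes, Prionailurus_sapiens, Quercus_nanus, Rattus_palustris, Solenopsis_arenarius, Taxidea_viridis, Triticum_palustris, Ursus_giganteus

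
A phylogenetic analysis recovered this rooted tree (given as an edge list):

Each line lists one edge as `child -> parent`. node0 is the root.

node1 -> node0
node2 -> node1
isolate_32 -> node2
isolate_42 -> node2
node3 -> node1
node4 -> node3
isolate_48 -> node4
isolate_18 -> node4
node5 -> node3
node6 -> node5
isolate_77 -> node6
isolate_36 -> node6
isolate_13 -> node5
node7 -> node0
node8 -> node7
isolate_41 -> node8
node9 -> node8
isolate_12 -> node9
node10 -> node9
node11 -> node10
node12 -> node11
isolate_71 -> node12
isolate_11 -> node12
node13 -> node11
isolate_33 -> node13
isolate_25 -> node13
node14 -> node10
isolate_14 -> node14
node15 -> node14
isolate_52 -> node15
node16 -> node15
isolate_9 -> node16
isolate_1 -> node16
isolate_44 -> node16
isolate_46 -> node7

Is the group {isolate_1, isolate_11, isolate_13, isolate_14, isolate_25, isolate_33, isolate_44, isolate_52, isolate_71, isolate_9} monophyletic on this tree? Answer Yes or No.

No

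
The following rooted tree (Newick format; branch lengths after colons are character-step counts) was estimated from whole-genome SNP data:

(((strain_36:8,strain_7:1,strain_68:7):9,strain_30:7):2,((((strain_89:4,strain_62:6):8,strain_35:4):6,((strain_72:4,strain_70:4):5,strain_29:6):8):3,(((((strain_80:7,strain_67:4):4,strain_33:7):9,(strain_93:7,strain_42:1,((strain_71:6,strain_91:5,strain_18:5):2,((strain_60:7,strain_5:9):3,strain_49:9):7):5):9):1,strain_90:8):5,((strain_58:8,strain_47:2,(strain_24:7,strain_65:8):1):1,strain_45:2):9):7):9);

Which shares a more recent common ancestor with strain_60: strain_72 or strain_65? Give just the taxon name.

strain_65

The MRCA of strain_60 and strain_65 subtends (((((strain_80,strain_67),strain_33),(strain_93,strain_42,((strain_71,strain_91,strain_18),((strain_60,strain_5),strain_49)))),strain_90),((strain_58,strain_47,(strain_24,strain_65)),strain_45)) (17 taxa).
The MRCA of strain_60 and strain_72 subtends ((((strain_89,strain_62),strain_35),((strain_72,strain_70),strain_29)),(((((strain_80,strain_67),strain_33),(strain_93,strain_42,((strain_71,strain_91,strain_18),((strain_60,strain_5),strain_49)))),strain_90),((strain_58,strain_47,(strain_24,strain_65)),strain_45))) (23 taxa).
The first is nested inside the second, so strain_60 shares a more recent common ancestor with strain_65.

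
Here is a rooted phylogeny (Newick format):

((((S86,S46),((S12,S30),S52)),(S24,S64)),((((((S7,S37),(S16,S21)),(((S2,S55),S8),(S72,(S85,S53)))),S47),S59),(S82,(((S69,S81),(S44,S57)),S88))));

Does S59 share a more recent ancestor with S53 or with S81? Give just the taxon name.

The MRCA of S59 and S53 subtends (((((S7,S37),(S16,S21)),(((S2,S55),S8),(S72,(S85,S53)))),S47),S59) (12 taxa).
The MRCA of S59 and S81 subtends ((((((S7,S37),(S16,S21)),(((S2,S55),S8),(S72,(S85,S53)))),S47),S59),(S82,(((S69,S81),(S44,S57)),S88))) (18 taxa).
The first is nested inside the second, so S59 shares a more recent common ancestor with S53.

S53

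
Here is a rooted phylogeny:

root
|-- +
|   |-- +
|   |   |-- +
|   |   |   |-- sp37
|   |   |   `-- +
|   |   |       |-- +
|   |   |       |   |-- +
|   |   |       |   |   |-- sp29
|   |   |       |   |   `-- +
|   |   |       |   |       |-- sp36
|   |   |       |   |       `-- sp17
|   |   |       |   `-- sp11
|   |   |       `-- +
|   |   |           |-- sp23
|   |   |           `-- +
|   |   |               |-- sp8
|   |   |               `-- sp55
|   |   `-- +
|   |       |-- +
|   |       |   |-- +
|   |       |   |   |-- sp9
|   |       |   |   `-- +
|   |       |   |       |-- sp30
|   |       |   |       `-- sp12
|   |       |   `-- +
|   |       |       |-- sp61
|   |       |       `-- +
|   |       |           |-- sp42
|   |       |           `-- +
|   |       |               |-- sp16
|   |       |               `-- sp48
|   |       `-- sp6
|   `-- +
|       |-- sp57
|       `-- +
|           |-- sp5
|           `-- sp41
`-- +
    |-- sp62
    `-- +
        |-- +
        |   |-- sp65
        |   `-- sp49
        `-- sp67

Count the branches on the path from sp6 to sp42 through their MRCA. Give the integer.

5

The MRCA of sp6 and sp42 is the node subtending (((sp9,(sp30,sp12)),(sp61,(sp42,(sp16,sp48)))),sp6).
From sp6 up to that node: 1 branch. From sp42 up to the same node: 4 branches. Total: 1 + 4 = 5.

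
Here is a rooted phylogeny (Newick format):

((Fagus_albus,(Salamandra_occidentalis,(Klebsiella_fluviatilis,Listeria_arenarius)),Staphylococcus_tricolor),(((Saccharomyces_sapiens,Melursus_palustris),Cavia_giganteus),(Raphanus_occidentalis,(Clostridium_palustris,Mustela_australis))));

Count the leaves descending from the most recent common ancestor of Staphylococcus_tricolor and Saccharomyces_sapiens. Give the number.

11

The MRCA of Staphylococcus_tricolor and Saccharomyces_sapiens is the root, so the clade is the entire tree.
That clade contains 11 terminal taxa: Cavia_giganteus, Clostridium_palustris, Fagus_albus, Klebsiella_fluviatilis, Listeria_arenarius, Melursus_palustris, Mustela_australis, Raphanus_occidentalis, Saccharomyces_sapiens, Salamandra_occidentalis, Staphylococcus_tricolor.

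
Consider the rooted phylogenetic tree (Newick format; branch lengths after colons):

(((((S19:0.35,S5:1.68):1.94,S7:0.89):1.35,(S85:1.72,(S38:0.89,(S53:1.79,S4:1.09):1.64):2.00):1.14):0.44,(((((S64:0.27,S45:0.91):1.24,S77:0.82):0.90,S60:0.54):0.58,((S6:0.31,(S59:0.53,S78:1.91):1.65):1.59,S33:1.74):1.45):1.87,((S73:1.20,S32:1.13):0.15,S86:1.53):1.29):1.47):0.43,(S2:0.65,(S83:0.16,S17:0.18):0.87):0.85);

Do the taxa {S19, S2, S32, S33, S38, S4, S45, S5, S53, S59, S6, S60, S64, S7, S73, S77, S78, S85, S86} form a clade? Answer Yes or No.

No

The MRCA of the listed taxa is the root, so the smallest clade containing them is the whole tree.
That clade also contains S17, S83, which are not in the proposed group, so the group is not monophyletic.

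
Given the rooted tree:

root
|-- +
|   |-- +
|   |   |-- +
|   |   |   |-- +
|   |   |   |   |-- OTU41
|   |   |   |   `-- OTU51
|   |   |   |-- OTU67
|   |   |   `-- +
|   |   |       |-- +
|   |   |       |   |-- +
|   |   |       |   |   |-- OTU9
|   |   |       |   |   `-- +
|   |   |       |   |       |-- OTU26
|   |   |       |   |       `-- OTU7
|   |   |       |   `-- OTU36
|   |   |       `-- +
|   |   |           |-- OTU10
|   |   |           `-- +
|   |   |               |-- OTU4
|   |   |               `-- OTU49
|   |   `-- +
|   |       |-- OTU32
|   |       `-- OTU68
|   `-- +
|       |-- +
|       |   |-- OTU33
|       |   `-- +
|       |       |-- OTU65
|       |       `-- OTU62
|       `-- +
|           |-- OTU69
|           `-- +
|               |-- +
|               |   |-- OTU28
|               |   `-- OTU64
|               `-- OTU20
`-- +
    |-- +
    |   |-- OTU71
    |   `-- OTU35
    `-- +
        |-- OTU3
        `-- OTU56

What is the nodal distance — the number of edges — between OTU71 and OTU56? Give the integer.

The MRCA of OTU71 and OTU56 is the node subtending ((OTU71,OTU35),(OTU3,OTU56)).
From OTU71 up to that node: 2 branches. From OTU56 up to the same node: 2 branches. Total: 2 + 2 = 4.

4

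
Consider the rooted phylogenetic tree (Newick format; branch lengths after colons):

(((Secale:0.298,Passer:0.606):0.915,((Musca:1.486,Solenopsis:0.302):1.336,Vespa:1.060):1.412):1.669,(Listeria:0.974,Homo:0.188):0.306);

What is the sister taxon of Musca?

Solenopsis

Musca attaches to the tree at the node subtending (Musca,Solenopsis).
The other lineage descending from that same node — the sister group — is the single tip Solenopsis.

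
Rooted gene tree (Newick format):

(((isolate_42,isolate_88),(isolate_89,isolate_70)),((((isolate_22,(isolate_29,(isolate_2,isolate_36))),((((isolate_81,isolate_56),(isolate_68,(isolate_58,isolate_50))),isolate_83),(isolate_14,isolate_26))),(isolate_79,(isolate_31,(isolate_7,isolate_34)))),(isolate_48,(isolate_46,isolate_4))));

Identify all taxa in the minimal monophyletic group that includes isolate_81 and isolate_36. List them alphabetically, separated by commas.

isolate_14, isolate_2, isolate_22, isolate_26, isolate_29, isolate_36, isolate_50, isolate_56, isolate_58, isolate_68, isolate_81, isolate_83

Tracing isolate_81: it sits inside (isolate_81,isolate_56).
Tracing isolate_36: it sits inside (isolate_2,isolate_36).
The smallest clade enclosing both is ((isolate_22,(isolate_29,(isolate_2,isolate_36))),((((isolate_81,isolate_56),(isolate_68,(isolate_58,isolate_50))),isolate_83),(isolate_14,isolate_26))); the answer is its 12 terminal taxa in alphabetical order.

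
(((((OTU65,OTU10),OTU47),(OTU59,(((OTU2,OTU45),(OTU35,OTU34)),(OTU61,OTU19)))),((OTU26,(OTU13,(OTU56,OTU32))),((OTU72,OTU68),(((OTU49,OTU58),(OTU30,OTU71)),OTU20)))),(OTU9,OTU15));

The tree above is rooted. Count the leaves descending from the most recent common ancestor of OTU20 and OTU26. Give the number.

11

The MRCA of OTU20 and OTU26 is the node subtending ((OTU26,(OTU13,(OTU56,OTU32))),((OTU72,OTU68),(((OTU49,OTU58),(OTU30,OTU71)),OTU20))).
That clade contains 11 terminal taxa: OTU13, OTU20, OTU26, OTU30, OTU32, OTU49, OTU56, OTU58, OTU68, OTU71, OTU72.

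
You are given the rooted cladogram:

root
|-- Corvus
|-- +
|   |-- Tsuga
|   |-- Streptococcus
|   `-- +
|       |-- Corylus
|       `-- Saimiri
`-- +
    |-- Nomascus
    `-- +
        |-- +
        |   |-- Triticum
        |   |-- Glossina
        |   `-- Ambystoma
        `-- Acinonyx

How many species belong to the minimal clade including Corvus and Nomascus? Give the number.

10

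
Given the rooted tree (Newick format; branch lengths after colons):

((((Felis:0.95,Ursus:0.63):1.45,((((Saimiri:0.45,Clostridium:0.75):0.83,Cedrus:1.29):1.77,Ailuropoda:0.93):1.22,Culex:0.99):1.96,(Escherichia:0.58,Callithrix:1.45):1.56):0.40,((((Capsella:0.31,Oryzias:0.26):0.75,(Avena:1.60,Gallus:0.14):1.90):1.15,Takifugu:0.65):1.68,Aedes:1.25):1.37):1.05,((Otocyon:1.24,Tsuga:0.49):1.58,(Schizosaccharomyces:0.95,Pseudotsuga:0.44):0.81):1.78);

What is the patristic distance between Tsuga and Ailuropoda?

The path runs Tsuga → … → MRCA → … → Ailuropoda; the MRCA is the root of the tree.
Branch lengths along that path: 0.49 + 1.58 + 1.78 + 1.05 + 0.40 + 1.96 + 1.22 + 0.93 = 9.41.

9.41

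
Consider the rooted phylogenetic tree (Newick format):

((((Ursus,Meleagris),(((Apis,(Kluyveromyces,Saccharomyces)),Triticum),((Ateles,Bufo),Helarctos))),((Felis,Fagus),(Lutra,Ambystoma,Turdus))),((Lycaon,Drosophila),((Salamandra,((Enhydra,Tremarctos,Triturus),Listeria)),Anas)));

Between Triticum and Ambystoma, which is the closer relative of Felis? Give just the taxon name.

Ambystoma

The MRCA of Felis and Ambystoma subtends ((Felis,Fagus),(Lutra,Ambystoma,Turdus)) (5 taxa).
The MRCA of Felis and Triticum subtends (((Ursus,Meleagris),(((Apis,(Kluyveromyces,Saccharomyces)),Triticum),((Ateles,Bufo),Helarctos))),((Felis,Fagus),(Lutra,Ambystoma,Turdus))) (14 taxa).
The first is nested inside the second, so Felis shares a more recent common ancestor with Ambystoma.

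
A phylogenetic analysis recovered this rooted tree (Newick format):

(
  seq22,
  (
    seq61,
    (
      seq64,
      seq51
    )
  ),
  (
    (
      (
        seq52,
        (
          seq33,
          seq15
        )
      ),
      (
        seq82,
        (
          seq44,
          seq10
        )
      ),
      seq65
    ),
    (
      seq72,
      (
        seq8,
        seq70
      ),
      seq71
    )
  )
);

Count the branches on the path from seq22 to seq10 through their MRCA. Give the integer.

6

The MRCA of seq22 and seq10 is the root of the tree.
From seq22 up to that node: 1 branch. From seq10 up to the same node: 5 branches. Total: 1 + 5 = 6.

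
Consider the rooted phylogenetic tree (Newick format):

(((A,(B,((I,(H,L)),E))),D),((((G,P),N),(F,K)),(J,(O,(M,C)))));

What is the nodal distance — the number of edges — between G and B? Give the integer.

9

The MRCA of G and B is the root of the tree.
From G up to that node: 5 branches. From B up to the same node: 4 branches. Total: 5 + 4 = 9.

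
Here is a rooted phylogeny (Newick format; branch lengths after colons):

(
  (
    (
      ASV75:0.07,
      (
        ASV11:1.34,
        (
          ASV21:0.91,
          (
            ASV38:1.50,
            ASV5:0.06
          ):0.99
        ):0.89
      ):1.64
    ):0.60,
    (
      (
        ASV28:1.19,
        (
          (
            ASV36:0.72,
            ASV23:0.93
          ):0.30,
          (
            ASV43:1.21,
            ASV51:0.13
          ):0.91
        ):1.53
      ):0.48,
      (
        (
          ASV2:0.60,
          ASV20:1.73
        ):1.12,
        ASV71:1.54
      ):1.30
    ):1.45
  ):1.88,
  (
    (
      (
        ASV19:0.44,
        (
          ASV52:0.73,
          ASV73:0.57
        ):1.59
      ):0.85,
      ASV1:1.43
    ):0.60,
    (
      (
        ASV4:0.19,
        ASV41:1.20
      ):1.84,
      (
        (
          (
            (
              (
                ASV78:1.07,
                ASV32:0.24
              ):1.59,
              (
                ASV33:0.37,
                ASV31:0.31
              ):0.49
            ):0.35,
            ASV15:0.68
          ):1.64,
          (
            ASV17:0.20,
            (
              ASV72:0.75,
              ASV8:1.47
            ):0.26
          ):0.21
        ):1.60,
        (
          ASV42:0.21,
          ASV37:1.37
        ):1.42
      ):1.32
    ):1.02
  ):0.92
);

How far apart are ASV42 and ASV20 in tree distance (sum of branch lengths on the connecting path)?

12.37

The path runs ASV42 → … → MRCA → … → ASV20; the MRCA is the root of the tree.
Branch lengths along that path: 0.21 + 1.42 + 1.32 + 1.02 + 0.92 + 1.88 + 1.45 + 1.30 + 1.12 + 1.73 = 12.37.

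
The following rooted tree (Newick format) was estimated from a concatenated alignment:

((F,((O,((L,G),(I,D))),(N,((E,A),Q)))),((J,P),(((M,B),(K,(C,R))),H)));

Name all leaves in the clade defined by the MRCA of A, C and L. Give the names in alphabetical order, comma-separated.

Tracing A: it sits inside (E,A).
Tracing C: it sits inside (C,R).
Tracing L: it sits inside (L,G).
The smallest clade enclosing all 3 is the whole tree (their MRCA is the root), so the answer is all 18 tips in alphabetical order.

A, B, C, D, E, F, G, H, I, J, K, L, M, N, O, P, Q, R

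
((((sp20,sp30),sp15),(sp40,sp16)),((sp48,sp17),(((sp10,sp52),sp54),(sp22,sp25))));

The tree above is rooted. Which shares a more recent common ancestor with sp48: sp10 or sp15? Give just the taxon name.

sp10

The MRCA of sp48 and sp10 subtends ((sp48,sp17),(((sp10,sp52),sp54),(sp22,sp25))) (7 taxa).
The MRCA of sp48 and sp15 is the root, subtending the entire tree (12 taxa).
The first is nested inside the second, so sp48 shares a more recent common ancestor with sp10.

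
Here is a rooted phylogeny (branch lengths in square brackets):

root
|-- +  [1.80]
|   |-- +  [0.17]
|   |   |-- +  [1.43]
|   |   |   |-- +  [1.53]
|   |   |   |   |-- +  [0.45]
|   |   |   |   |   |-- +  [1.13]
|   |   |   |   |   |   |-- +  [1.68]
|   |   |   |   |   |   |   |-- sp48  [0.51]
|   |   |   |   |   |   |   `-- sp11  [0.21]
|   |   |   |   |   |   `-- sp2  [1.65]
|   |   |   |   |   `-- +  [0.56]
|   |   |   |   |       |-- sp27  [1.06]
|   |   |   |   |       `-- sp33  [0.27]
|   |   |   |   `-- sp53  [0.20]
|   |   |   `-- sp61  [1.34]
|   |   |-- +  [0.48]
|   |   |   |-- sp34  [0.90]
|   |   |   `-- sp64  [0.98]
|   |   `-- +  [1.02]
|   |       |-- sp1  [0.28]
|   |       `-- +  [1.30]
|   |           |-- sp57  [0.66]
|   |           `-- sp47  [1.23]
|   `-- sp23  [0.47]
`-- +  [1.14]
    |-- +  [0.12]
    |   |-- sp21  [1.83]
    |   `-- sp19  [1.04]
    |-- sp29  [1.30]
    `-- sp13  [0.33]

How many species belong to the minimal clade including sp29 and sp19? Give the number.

4

The MRCA of sp29 and sp19 is the node subtending ((sp21,sp19),sp29,sp13).
That clade contains 4 terminal taxa: sp13, sp19, sp21, sp29.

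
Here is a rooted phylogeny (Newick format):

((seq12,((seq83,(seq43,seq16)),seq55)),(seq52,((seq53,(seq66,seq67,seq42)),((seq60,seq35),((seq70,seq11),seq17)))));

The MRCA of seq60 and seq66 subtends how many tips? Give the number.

9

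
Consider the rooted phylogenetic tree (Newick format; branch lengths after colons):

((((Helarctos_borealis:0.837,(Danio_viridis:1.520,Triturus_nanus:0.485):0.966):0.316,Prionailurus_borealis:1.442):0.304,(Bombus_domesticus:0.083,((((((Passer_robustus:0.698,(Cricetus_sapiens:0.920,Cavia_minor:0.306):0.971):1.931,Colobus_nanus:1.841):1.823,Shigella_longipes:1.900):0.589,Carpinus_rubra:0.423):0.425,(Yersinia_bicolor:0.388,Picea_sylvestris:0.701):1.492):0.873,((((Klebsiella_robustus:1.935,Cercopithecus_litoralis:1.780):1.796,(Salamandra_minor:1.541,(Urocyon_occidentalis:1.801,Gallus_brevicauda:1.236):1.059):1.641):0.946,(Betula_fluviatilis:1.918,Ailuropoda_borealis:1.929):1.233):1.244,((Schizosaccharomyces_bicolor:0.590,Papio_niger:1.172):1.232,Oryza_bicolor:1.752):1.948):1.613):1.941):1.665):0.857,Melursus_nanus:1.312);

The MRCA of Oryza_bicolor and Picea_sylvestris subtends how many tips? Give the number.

18

The MRCA of Oryza_bicolor and Picea_sylvestris is the node subtending ((((((Passer_robustus,(Cricetus_sapiens,Cavia_minor)),Colobus_nanus),Shigella_longipes),Carpinus_rubra),(Yersinia_bicolor,Picea_sylvestris)),((((Klebsiella_robustus,Cercopithecus_litoralis),(Salamandra_minor,(Urocyon_occidentalis,Gallus_brevicauda))),(Betula_fluviatilis,Ailuropoda_borealis)),((Schizosaccharomyces_bicolor,Papio_niger),Oryza_bicolor))).
That clade contains 18 terminal taxa: Ailuropoda_borealis, Betula_fluviatilis, Carpinus_rubra, Cavia_minor, Cercopithecus_litoralis, Colobus_nanus, Cricetus_sapiens, Gallus_brevicauda, Klebsiella_robustus, Oryza_bicolor, Papio_niger, Passer_robustus, Picea_sylvestris, Salamandra_minor, Schizosaccharomyces_bicolor, Shigella_longipes, Urocyon_occidentalis, Yersinia_bicolor.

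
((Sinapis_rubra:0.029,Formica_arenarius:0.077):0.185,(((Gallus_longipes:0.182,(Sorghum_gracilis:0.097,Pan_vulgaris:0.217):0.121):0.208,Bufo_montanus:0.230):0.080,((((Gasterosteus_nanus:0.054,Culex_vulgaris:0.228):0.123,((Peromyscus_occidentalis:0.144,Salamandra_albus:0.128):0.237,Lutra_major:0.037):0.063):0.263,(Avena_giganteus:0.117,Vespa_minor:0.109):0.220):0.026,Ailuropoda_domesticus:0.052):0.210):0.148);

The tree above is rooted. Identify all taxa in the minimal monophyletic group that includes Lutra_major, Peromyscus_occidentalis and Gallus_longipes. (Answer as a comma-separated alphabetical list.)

Tracing Lutra_major: it sits inside ((Peromyscus_occidentalis,Salamandra_albus),Lutra_major).
Tracing Peromyscus_occidentalis: it sits inside (Peromyscus_occidentalis,Salamandra_albus).
Tracing Gallus_longipes: it sits inside (Gallus_longipes,(Sorghum_gracilis,Pan_vulgaris)).
The smallest clade enclosing all 3 is (((Gallus_longipes,(Sorghum_gracilis,Pan_vulgaris)),Bufo_montanus),((((Gasterosteus_nanus,Culex_vulgaris),((Peromyscus_occidentalis,Salamandra_albus),Lutra_major)),(Avena_giganteus,Vespa_minor)),Ailuropoda_domesticus)); the answer is its 12 terminal taxa in alphabetical order.

Ailuropoda_domesticus, Avena_giganteus, Bufo_montanus, Culex_vulgaris, Gallus_longipes, Gasterosteus_nanus, Lutra_major, Pan_vulgaris, Peromyscus_occidentalis, Salamandra_albus, Sorghum_gracilis, Vespa_minor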